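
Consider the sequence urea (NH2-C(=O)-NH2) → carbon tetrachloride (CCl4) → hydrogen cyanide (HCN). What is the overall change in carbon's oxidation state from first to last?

-2

Carbon oxidation states along the series — urea: +4, carbon tetrachloride: +4, hydrogen cyanide: +2.
Net change = +2 − (+4) = -2.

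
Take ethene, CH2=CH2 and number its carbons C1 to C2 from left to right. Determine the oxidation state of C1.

-2

C1 has one bond to H (-1), one bond to H (-1), a double bond to C (2×0 = 0).
Oxidation state = -1 − 1 + 0 = -2.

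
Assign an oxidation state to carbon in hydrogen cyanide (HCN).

+2

Each bond to a more electronegative atom (O, N, halogen) counts +1, each bond to a less electronegative atom (H, metal, B, Si) counts −1, and each C–C bond counts 0.
The carbon has one bond to H (-1), a triple bond to N (3×+1 = +3).
Oxidation state = -1 + 3 = +2.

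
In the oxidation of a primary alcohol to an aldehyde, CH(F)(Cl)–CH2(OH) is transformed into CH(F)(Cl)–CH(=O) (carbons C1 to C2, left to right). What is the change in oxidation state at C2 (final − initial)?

Before: C2 has 1 bond to C, 2 bonds to H, 1 bond to O → oxidation state -1.
After: C2 has 1 bond to C, 1 bond to H, 2 bonds to O → oxidation state +1.
Δ = +1 − (-1) = +2, so this is an oxidation at C2.

+2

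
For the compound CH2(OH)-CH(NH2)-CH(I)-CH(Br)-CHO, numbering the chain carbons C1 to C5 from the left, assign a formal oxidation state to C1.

-1

C1 has one bond to C (0), one bond to H (-1), one bond to O (+1), one bond to H (-1).
Oxidation state = 0 − 1 + 1 − 1 = -1.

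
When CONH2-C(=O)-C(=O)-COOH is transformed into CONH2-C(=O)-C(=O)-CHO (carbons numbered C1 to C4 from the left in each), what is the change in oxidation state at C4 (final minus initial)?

-2

Before: C4 has 1 bond to C, 3 bonds to O → oxidation state +3.
After: C4 has 1 bond to C, 1 bond to H, 2 bonds to O → oxidation state +1.
Δ = +1 − (+3) = -2, so this is a reduction at C4.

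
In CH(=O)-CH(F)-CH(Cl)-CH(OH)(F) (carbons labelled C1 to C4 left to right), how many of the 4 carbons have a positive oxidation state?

2

Bonds to more-electronegative neighbours contribute +1 each, bonds to H or metals contribute −1 each, and C–C bonds contribute 0. Tallying each carbon:
C1: 1C, 1H, 2O → 0 − 1 + 2 = +1
C2: 2C, 1H, 1F → 0 − 1 + 1 = 0
C3: 2C, 1H, 1Cl → 0 − 1 + 1 = 0
C4: 1C, 1H, 1O, 1F → 0 − 1 + 1 + 1 = +1
2 carbons (C1, C4) meet the condition.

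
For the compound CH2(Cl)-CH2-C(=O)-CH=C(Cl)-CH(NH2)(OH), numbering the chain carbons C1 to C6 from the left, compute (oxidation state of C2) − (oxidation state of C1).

-1

C2: 2C, 2H → 0 − 2 = -2
C1: 1C, 2H, 1Cl → 0 − 2 + 1 = -1
Difference: -2 − (-1) = -1.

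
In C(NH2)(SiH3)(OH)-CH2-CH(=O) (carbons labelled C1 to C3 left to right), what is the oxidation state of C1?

+1

Each bond to a more electronegative atom (O, N, halogen) counts +1, each bond to a less electronegative atom (H, metal, B, Si) counts −1, and each C–C bond counts 0.
C1 has one bond to C (0), one bond to N (+1), one bond to Si (-1), one bond to O (+1).
Oxidation state = 0 + 1 − 1 + 1 = +1.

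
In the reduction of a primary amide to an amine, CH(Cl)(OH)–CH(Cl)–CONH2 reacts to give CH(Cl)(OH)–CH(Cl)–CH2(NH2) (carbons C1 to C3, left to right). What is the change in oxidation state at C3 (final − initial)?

Before: C3 has 1 bond to C, 2 bonds to O, 1 bond to N → oxidation state +3.
After: C3 has 1 bond to C, 2 bonds to H, 1 bond to N → oxidation state -1.
Δ = -1 − (+3) = -4, so this is a reduction at C3.

-4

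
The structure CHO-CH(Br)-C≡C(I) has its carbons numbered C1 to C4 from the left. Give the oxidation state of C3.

C3 has one bond to C (0), a triple bond to C (3×0 = 0).
Oxidation state = 0 + 0 = 0.

0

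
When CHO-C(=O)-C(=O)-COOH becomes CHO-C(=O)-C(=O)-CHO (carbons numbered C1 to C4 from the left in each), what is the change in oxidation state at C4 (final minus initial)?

-2

Before: C4 has 1 bond to C, 3 bonds to O → oxidation state +3.
After: C4 has 1 bond to C, 1 bond to H, 2 bonds to O → oxidation state +1.
Δ = +1 − (+3) = -2, so this is a reduction at C4.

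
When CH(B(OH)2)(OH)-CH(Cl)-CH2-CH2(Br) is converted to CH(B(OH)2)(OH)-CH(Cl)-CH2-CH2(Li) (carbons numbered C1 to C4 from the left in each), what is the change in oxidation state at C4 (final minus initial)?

-2

Before: C4 has 1 bond to C, 2 bonds to H, 1 bond to Br → oxidation state -1.
After: C4 has 1 bond to C, 2 bonds to H, 1 bond to Li → oxidation state -3.
Δ = -3 − (-1) = -2, so this is a reduction at C4.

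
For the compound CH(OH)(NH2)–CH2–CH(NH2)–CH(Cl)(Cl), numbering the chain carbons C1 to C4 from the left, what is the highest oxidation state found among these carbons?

+1

Tallying each carbon's bonds:
C1: 1C, 1H, 1O, 1N → 0 − 1 + 1 + 1 = +1
C2: 2C, 2H → 0 − 2 = -2
C3: 2C, 1H, 1N → 0 − 1 + 1 = 0
C4: 1C, 1H, 2Cl → 0 − 1 + 2 = +1
The highest value is +1.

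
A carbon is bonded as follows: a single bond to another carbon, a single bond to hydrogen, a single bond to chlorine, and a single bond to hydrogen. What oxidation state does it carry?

-1

The carbon has one bond to C (0), one bond to H (-1), one bond to Cl (+1), one bond to H (-1).
Oxidation state = 0 − 1 + 1 − 1 = -1.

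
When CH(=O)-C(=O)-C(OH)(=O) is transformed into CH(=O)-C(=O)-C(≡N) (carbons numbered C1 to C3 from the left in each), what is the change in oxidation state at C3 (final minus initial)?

0

Before: C3 has 1 bond to C, 3 bonds to O → oxidation state +3.
After: C3 has 1 bond to C, 3 bonds to N → oxidation state +3.
Δ = +3 − (+3) = 0, so no net redox change at C3.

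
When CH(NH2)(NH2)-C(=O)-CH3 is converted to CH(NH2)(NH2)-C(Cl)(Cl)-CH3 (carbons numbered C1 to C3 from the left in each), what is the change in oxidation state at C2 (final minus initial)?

0

Before: C2 has 2 bonds to C, 2 bonds to O → oxidation state +2.
After: C2 has 2 bonds to C, 2 bonds to Cl → oxidation state +2.
Δ = +2 − (+2) = 0, so no net redox change at C2.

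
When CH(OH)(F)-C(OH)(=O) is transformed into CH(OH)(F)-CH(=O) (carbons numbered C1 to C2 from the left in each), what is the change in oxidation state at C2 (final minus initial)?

-2

Before: C2 has 1 bond to C, 3 bonds to O → oxidation state +3.
After: C2 has 1 bond to C, 1 bond to H, 2 bonds to O → oxidation state +1.
Δ = +1 − (+3) = -2, so this is a reduction at C2.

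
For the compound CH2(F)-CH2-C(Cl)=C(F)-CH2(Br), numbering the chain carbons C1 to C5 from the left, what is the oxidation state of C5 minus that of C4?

C5: 1C, 2H, 1Br → 0 − 2 + 1 = -1
C4: 3C, 1F → 0 + 1 = +1
Difference: -1 − (+1) = -2.

-2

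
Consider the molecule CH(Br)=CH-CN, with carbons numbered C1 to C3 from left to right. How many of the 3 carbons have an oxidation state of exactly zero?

1

Tallying each carbon's bonds:
C1: 2C, 1H, 1Br → 0 − 1 + 1 = 0
C2: 3C, 1H → 0 − 1 = -1
C3: 1C, 3N → 0 + 3 = +3
1 carbon (C1) meets the condition.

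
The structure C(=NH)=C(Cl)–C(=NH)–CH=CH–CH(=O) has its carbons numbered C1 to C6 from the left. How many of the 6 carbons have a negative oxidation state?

2

Tallying each carbon's bonds:
C1: 2C, 2N → 0 + 2 = +2
C2: 3C, 1Cl → 0 + 1 = +1
C3: 2C, 2N → 0 + 2 = +2
C4: 3C, 1H → 0 − 1 = -1
C5: 3C, 1H → 0 − 1 = -1
C6: 1C, 1H, 2O → 0 − 1 + 2 = +1
2 carbons (C4, C5) meet the condition.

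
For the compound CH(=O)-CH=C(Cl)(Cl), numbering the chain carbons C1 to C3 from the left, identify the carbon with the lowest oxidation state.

C2

Count +1 for every bond to an atom more electronegative than carbon and −1 for every bond to one less electronegative; C–C bonds are 0. Tallying each carbon:
C1: 1C, 1H, 2O → 0 − 1 + 2 = +1
C2: 3C, 1H → 0 − 1 = -1
C3: 2C, 2Cl → 0 + 2 = +2
The most reduced carbon is C2 at -1.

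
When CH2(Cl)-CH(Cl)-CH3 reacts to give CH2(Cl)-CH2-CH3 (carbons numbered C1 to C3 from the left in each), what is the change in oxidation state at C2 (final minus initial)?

Before: C2 has 2 bonds to C, 1 bond to H, 1 bond to Cl → oxidation state 0.
After: C2 has 2 bonds to C, 2 bonds to H → oxidation state -2.
Δ = -2 − (0) = -2, so this is a reduction at C2.

-2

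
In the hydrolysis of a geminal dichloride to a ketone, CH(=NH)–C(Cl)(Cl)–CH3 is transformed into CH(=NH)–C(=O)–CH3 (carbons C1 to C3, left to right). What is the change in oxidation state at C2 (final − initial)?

Before: C2 has 2 bonds to C, 2 bonds to Cl → oxidation state +2.
After: C2 has 2 bonds to C, 2 bonds to O → oxidation state +2.
Δ = +2 − (+2) = 0, so no net redox change at C2.

0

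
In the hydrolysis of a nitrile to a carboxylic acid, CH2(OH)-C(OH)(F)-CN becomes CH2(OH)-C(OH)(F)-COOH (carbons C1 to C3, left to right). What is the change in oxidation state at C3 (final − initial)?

Before: C3 has 1 bond to C, 3 bonds to N → oxidation state +3.
After: C3 has 1 bond to C, 3 bonds to O → oxidation state +3.
Δ = +3 − (+3) = 0, so no net redox change at C3.

0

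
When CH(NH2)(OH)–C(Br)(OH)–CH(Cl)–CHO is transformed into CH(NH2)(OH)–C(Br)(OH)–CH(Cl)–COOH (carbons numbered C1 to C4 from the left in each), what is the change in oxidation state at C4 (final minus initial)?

+2

Before: C4 has 1 bond to C, 1 bond to H, 2 bonds to O → oxidation state +1.
After: C4 has 1 bond to C, 3 bonds to O → oxidation state +3.
Δ = +3 − (+1) = +2, so this is an oxidation at C4.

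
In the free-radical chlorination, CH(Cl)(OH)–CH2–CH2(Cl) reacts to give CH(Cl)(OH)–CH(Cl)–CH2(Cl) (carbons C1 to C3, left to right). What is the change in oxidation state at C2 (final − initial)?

+2

Before: C2 has 2 bonds to C, 2 bonds to H → oxidation state -2.
After: C2 has 2 bonds to C, 1 bond to H, 1 bond to Cl → oxidation state 0.
Δ = 0 − (-2) = +2, so this is an oxidation at C2.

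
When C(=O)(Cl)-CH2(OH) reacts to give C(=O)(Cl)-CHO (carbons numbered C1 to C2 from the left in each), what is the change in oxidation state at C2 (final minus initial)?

Before: C2 has 1 bond to C, 2 bonds to H, 1 bond to O → oxidation state -1.
After: C2 has 1 bond to C, 1 bond to H, 2 bonds to O → oxidation state +1.
Δ = +1 − (-1) = +2, so this is an oxidation at C2.

+2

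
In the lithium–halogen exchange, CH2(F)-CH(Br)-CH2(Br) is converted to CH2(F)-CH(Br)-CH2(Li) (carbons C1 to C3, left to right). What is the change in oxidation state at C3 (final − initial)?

Before: C3 has 1 bond to C, 2 bonds to H, 1 bond to Br → oxidation state -1.
After: C3 has 1 bond to C, 2 bonds to H, 1 bond to Li → oxidation state -3.
Δ = -3 − (-1) = -2, so this is a reduction at C3.

-2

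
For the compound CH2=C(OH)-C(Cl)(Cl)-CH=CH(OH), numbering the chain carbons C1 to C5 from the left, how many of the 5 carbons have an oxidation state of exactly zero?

1

Tallying each carbon's bonds:
C1: 2C, 2H → 0 − 2 = -2
C2: 3C, 1O → 0 + 1 = +1
C3: 2C, 2Cl → 0 + 2 = +2
C4: 3C, 1H → 0 − 1 = -1
C5: 2C, 1H, 1O → 0 − 1 + 1 = 0
1 carbon (C5) meets the condition.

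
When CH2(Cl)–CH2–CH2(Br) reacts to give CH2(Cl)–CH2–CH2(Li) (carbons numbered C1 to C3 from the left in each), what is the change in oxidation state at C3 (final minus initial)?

Before: C3 has 1 bond to C, 2 bonds to H, 1 bond to Br → oxidation state -1.
After: C3 has 1 bond to C, 2 bonds to H, 1 bond to Li → oxidation state -3.
Δ = -3 − (-1) = -2, so this is a reduction at C3.

-2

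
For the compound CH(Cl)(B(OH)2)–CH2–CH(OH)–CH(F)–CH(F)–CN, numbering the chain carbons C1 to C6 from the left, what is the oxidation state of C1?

-1

Assign +1 per bond to O/N/halogen, −1 per bond to H or an electropositive element, and 0 per bond to carbon.
C1 has one bond to C (0), one bond to Cl (+1), one bond to B (-1), one bond to H (-1).
Oxidation state = 0 + 1 − 1 − 1 = -1.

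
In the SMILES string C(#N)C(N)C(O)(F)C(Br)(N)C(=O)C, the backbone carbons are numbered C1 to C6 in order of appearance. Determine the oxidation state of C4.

Assign +1 per bond to O/N/halogen, −1 per bond to H or an electropositive element, and 0 per bond to carbon.
C4 has one bond to C (0), one bond to C (0), one bond to Br (+1), one bond to N (+1).
Oxidation state = 0 + 0 + 1 + 1 = +2.

+2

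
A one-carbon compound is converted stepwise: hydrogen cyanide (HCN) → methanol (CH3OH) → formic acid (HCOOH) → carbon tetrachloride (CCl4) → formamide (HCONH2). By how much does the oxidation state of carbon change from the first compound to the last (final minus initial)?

Carbon oxidation states along the series — hydrogen cyanide: +2, methanol: -2, formic acid: +2, carbon tetrachloride: +4, formamide: +2.
Net change = +2 − (+2) = 0.

0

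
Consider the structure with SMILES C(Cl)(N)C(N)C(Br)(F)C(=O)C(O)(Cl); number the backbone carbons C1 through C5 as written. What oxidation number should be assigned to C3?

+2

Count +1 for every bond to an atom more electronegative than carbon and −1 for every bond to one less electronegative; C–C bonds are 0.
C3 has one bond to C (0), one bond to C (0), one bond to Br (+1), one bond to F (+1).
Oxidation state = 0 + 0 + 1 + 1 = +2.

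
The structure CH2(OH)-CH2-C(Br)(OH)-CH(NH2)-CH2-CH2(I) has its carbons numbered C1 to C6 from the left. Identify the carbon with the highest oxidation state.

Tallying each carbon's bonds:
C1: 1C, 2H, 1O → 0 − 2 + 1 = -1
C2: 2C, 2H → 0 − 2 = -2
C3: 2C, 1O, 1Br → 0 + 1 + 1 = +2
C4: 2C, 1H, 1N → 0 − 1 + 1 = 0
C5: 2C, 2H → 0 − 2 = -2
C6: 1C, 2H, 1I → 0 − 2 + 1 = -1
The most oxidised carbon is C3 at +2.

C3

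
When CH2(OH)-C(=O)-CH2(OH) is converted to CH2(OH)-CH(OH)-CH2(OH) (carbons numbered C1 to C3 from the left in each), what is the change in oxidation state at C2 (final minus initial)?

Before: C2 has 2 bonds to C, 2 bonds to O → oxidation state +2.
After: C2 has 2 bonds to C, 1 bond to H, 1 bond to O → oxidation state 0.
Δ = 0 − (+2) = -2, so this is a reduction at C2.

-2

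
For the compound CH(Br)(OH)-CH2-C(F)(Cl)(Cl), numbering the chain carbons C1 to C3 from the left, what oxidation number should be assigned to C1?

+1

Count +1 for every bond to an atom more electronegative than carbon and −1 for every bond to one less electronegative; C–C bonds are 0.
C1 has one bond to C (0), one bond to H (-1), one bond to Br (+1), one bond to O (+1).
Oxidation state = 0 − 1 + 1 + 1 = +1.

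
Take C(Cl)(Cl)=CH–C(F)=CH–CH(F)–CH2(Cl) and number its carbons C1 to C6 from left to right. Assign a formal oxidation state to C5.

Assign +1 per bond to O/N/halogen, −1 per bond to H or an electropositive element, and 0 per bond to carbon.
C5 has one bond to C (0), one bond to C (0), one bond to F (+1), one bond to H (-1).
Oxidation state = 0 + 0 + 1 − 1 = 0.

0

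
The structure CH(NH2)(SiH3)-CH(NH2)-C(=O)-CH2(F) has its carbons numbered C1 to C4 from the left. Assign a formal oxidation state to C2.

0

C2 has one bond to C (0), one bond to C (0), one bond to H (-1), one bond to N (+1).
Oxidation state = 0 + 0 − 1 + 1 = 0.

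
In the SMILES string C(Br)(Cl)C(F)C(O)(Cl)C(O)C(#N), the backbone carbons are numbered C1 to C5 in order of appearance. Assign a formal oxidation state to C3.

C3 has one bond to C (0), one bond to C (0), one bond to O (+1), one bond to Cl (+1).
Oxidation state = 0 + 0 + 1 + 1 = +2.

+2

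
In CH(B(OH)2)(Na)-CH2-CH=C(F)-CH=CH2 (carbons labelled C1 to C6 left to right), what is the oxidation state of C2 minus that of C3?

-1

C2: 2C, 2H → 0 − 2 = -2
C3: 3C, 1H → 0 − 1 = -1
Difference: -2 − (-1) = -1.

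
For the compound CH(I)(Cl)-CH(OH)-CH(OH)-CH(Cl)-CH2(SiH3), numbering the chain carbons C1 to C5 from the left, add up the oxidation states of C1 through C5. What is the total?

Tallying each carbon's bonds:
C1: 1C, 1H, 1Cl, 1I → 0 − 1 + 1 + 1 = +1
C2: 2C, 1H, 1O → 0 − 1 + 1 = 0
C3: 2C, 1H, 1O → 0 − 1 + 1 = 0
C4: 2C, 1H, 1Cl → 0 − 1 + 1 = 0
C5: 1C, 2H, 1Si → 0 − 2 − 1 = -3
Sum = +1 + 0 + 0 + 0 − 3 = -2.

-2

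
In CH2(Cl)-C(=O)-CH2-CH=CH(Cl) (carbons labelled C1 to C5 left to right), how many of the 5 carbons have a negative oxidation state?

3

Assign +1 per bond to O/N/halogen, −1 per bond to H or an electropositive element, and 0 per bond to carbon. Tallying each carbon:
C1: 1C, 2H, 1Cl → 0 − 2 + 1 = -1
C2: 2C, 2O → 0 + 2 = +2
C3: 2C, 2H → 0 − 2 = -2
C4: 3C, 1H → 0 − 1 = -1
C5: 2C, 1H, 1Cl → 0 − 1 + 1 = 0
3 carbons (C1, C3, C4) meet the condition.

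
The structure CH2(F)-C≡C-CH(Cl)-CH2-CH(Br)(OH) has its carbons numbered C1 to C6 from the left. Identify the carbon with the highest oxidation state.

Assign +1 per bond to O/N/halogen, −1 per bond to H or an electropositive element, and 0 per bond to carbon. Tallying each carbon:
C1: 1C, 2H, 1F → 0 − 2 + 1 = -1
C2: 4C → 0 = 0
C3: 4C → 0 = 0
C4: 2C, 1H, 1Cl → 0 − 1 + 1 = 0
C5: 2C, 2H → 0 − 2 = -2
C6: 1C, 1H, 1O, 1Br → 0 − 1 + 1 + 1 = +1
The most oxidised carbon is C6 at +1.

C6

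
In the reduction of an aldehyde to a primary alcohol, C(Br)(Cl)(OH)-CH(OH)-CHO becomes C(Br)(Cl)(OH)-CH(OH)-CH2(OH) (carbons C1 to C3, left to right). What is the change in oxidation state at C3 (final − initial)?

Before: C3 has 1 bond to C, 1 bond to H, 2 bonds to O → oxidation state +1.
After: C3 has 1 bond to C, 2 bonds to H, 1 bond to O → oxidation state -1.
Δ = -1 − (+1) = -2, so this is a reduction at C3.

-2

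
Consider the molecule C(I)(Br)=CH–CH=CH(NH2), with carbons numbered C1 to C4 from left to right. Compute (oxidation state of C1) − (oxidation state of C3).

C1: 2C, 1Br, 1I → 0 + 1 + 1 = +2
C3: 3C, 1H → 0 − 1 = -1
Difference: +2 − (-1) = +3.

+3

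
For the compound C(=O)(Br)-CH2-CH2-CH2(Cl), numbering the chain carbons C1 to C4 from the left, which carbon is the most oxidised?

C1

Count +1 for every bond to an atom more electronegative than carbon and −1 for every bond to one less electronegative; C–C bonds are 0. Tallying each carbon:
C1: 1C, 2O, 1Br → 0 + 2 + 1 = +3
C2: 2C, 2H → 0 − 2 = -2
C3: 2C, 2H → 0 − 2 = -2
C4: 1C, 2H, 1Cl → 0 − 2 + 1 = -1
The most oxidised carbon is C1 at +3.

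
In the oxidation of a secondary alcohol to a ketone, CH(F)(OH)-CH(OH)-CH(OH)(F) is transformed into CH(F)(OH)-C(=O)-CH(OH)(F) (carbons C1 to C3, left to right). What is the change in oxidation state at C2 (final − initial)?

Before: C2 has 2 bonds to C, 1 bond to H, 1 bond to O → oxidation state 0.
After: C2 has 2 bonds to C, 2 bonds to O → oxidation state +2.
Δ = +2 − (0) = +2, so this is an oxidation at C2.

+2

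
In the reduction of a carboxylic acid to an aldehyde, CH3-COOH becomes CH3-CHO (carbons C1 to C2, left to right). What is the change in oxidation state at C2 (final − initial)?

-2

Before: C2 has 1 bond to C, 3 bonds to O → oxidation state +3.
After: C2 has 1 bond to C, 1 bond to H, 2 bonds to O → oxidation state +1.
Δ = +1 − (+3) = -2, so this is a reduction at C2.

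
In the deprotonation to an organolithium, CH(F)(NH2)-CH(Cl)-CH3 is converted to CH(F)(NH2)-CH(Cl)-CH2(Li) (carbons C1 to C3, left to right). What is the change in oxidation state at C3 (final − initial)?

Before: C3 has 1 bond to C, 3 bonds to H → oxidation state -3.
After: C3 has 1 bond to C, 2 bonds to H, 1 bond to Li → oxidation state -3.
Δ = -3 − (-3) = 0, so no net redox change at C3.

0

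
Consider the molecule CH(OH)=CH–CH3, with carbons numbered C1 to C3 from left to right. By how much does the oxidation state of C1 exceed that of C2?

+1

C1: 2C, 1H, 1O → 0 − 1 + 1 = 0
C2: 3C, 1H → 0 − 1 = -1
Difference: 0 − (-1) = +1.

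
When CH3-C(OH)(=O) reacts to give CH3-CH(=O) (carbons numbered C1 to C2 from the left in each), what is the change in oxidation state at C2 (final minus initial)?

-2

Before: C2 has 1 bond to C, 3 bonds to O → oxidation state +3.
After: C2 has 1 bond to C, 1 bond to H, 2 bonds to O → oxidation state +1.
Δ = +1 − (+3) = -2, so this is a reduction at C2.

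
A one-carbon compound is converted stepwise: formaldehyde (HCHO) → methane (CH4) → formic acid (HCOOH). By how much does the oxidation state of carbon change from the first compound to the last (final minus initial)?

+2

Carbon oxidation states along the series — formaldehyde: 0, methane: -4, formic acid: +2.
Net change = +2 − (0) = +2.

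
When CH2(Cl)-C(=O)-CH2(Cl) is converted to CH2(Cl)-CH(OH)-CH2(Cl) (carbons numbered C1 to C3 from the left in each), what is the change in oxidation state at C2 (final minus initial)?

Before: C2 has 2 bonds to C, 2 bonds to O → oxidation state +2.
After: C2 has 2 bonds to C, 1 bond to H, 1 bond to O → oxidation state 0.
Δ = 0 − (+2) = -2, so this is a reduction at C2.

-2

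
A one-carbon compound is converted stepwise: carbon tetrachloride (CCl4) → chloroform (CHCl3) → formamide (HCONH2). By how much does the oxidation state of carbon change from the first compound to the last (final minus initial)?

Carbon oxidation states along the series — carbon tetrachloride: +4, chloroform: +2, formamide: +2.
Net change = +2 − (+4) = -2.

-2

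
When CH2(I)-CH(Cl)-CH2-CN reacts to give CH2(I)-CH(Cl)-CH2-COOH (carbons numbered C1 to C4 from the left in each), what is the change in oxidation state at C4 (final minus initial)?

Before: C4 has 1 bond to C, 3 bonds to N → oxidation state +3.
After: C4 has 1 bond to C, 3 bonds to O → oxidation state +3.
Δ = +3 − (+3) = 0, so no net redox change at C4.

0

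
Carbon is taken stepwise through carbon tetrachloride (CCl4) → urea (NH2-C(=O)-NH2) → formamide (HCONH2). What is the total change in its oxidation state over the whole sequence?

-2

Carbon oxidation states along the series — carbon tetrachloride: +4, urea: +4, formamide: +2.
Net change = +2 − (+4) = -2.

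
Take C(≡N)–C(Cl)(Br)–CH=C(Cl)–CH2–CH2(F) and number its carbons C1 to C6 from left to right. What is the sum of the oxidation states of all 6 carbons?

Count +1 for every bond to an atom more electronegative than carbon and −1 for every bond to one less electronegative; C–C bonds are 0. Tallying each carbon:
C1: 1C, 3N → 0 + 3 = +3
C2: 2C, 1Cl, 1Br → 0 + 1 + 1 = +2
C3: 3C, 1H → 0 − 1 = -1
C4: 3C, 1Cl → 0 + 1 = +1
C5: 2C, 2H → 0 − 2 = -2
C6: 1C, 2H, 1F → 0 − 2 + 1 = -1
Sum = +3 + 2 − 1 + 1 − 2 − 1 = +2.

+2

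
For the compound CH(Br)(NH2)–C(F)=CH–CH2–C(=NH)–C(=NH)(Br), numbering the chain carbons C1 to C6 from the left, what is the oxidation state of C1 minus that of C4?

C1: 1C, 1H, 1N, 1Br → 0 − 1 + 1 + 1 = +1
C4: 2C, 2H → 0 − 2 = -2
Difference: +1 − (-2) = +3.

+3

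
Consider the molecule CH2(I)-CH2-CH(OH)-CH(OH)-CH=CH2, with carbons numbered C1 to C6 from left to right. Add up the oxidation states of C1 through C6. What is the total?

Assign +1 per bond to O/N/halogen, −1 per bond to H or an electropositive element, and 0 per bond to carbon. Tallying each carbon:
C1: 1C, 2H, 1I → 0 − 2 + 1 = -1
C2: 2C, 2H → 0 − 2 = -2
C3: 2C, 1H, 1O → 0 − 1 + 1 = 0
C4: 2C, 1H, 1O → 0 − 1 + 1 = 0
C5: 3C, 1H → 0 − 1 = -1
C6: 2C, 2H → 0 − 2 = -2
Sum = -1 − 2 + 0 + 0 − 1 − 2 = -6.

-6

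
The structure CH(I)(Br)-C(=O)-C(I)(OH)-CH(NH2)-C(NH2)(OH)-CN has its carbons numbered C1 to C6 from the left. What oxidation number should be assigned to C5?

+2

Assign +1 per bond to O/N/halogen, −1 per bond to H or an electropositive element, and 0 per bond to carbon.
C5 has one bond to C (0), one bond to C (0), one bond to N (+1), one bond to O (+1).
Oxidation state = 0 + 0 + 1 + 1 = +2.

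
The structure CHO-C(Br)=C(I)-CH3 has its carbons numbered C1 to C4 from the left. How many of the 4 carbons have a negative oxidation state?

1

Tallying each carbon's bonds:
C1: 1C, 1H, 2O → 0 − 1 + 2 = +1
C2: 3C, 1Br → 0 + 1 = +1
C3: 3C, 1I → 0 + 1 = +1
C4: 1C, 3H → 0 − 3 = -3
1 carbon (C4) meets the condition.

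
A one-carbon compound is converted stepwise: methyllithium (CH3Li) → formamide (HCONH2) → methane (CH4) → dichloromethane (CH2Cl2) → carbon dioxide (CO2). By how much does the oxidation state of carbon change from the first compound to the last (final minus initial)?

+8

Carbon oxidation states along the series — methyllithium: -4, formamide: +2, methane: -4, dichloromethane: 0, carbon dioxide: +4.
Net change = +4 − (-4) = +8.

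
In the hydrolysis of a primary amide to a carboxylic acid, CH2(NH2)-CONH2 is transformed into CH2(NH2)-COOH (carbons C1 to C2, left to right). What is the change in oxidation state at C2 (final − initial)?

Before: C2 has 1 bond to C, 2 bonds to O, 1 bond to N → oxidation state +3.
After: C2 has 1 bond to C, 3 bonds to O → oxidation state +3.
Δ = +3 − (+3) = 0, so no net redox change at C2.

0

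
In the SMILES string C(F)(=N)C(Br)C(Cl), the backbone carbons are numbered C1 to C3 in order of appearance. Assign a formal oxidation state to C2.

C2 has one bond to C (0), one bond to C (0), one bond to H (-1), one bond to Br (+1).
Oxidation state = 0 + 0 − 1 + 1 = 0.

0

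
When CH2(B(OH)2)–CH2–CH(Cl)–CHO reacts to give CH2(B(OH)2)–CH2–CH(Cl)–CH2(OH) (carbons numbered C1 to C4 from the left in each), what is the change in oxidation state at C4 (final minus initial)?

-2

Before: C4 has 1 bond to C, 1 bond to H, 2 bonds to O → oxidation state +1.
After: C4 has 1 bond to C, 2 bonds to H, 1 bond to O → oxidation state -1.
Δ = -1 − (+1) = -2, so this is a reduction at C4.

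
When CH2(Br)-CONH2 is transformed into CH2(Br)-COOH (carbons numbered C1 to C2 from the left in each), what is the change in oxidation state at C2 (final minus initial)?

0

Before: C2 has 1 bond to C, 2 bonds to O, 1 bond to N → oxidation state +3.
After: C2 has 1 bond to C, 3 bonds to O → oxidation state +3.
Δ = +3 − (+3) = 0, so no net redox change at C2.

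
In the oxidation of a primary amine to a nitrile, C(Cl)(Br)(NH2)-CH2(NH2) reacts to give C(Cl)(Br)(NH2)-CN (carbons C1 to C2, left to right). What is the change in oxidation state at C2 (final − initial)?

+4

Before: C2 has 1 bond to C, 2 bonds to H, 1 bond to N → oxidation state -1.
After: C2 has 1 bond to C, 3 bonds to N → oxidation state +3.
Δ = +3 − (-1) = +4, so this is an oxidation at C2.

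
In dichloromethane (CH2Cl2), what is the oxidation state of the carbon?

Assign +1 per bond to O/N/halogen, −1 per bond to H or an electropositive element, and 0 per bond to carbon.
The carbon has one bond to H (-1), one bond to H (-1), one bond to Cl (+1), one bond to Cl (+1).
Oxidation state = -1 − 1 + 1 + 1 = 0.

0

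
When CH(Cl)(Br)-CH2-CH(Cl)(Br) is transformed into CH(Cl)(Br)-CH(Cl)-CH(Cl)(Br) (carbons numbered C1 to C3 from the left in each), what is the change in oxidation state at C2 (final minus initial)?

Before: C2 has 2 bonds to C, 2 bonds to H → oxidation state -2.
After: C2 has 2 bonds to C, 1 bond to H, 1 bond to Cl → oxidation state 0.
Δ = 0 − (-2) = +2, so this is an oxidation at C2.

+2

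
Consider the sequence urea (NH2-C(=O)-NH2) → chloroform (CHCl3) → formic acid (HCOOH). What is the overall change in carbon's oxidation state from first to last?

Carbon oxidation states along the series — urea: +4, chloroform: +2, formic acid: +2.
Net change = +2 − (+4) = -2.

-2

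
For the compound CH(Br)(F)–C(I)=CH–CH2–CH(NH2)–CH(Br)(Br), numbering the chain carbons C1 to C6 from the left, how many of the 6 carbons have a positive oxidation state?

Tallying each carbon's bonds:
C1: 1C, 1H, 1F, 1Br → 0 − 1 + 1 + 1 = +1
C2: 3C, 1I → 0 + 1 = +1
C3: 3C, 1H → 0 − 1 = -1
C4: 2C, 2H → 0 − 2 = -2
C5: 2C, 1H, 1N → 0 − 1 + 1 = 0
C6: 1C, 1H, 2Br → 0 − 1 + 2 = +1
3 carbons (C1, C2, C6) meet the condition.

3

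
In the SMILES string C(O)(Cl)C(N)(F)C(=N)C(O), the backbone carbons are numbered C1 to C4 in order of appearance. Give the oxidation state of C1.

Bonds to more-electronegative neighbours contribute +1 each, bonds to H or metals contribute −1 each, and C–C bonds contribute 0.
C1 has one bond to C (0), one bond to O (+1), one bond to Cl (+1), one bond to H (-1).
Oxidation state = 0 + 1 + 1 − 1 = +1.

+1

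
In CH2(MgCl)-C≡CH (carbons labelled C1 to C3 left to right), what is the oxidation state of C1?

-3

Count +1 for every bond to an atom more electronegative than carbon and −1 for every bond to one less electronegative; C–C bonds are 0.
C1 has one bond to C (0), one bond to H (-1), one bond to Mg (-1), one bond to H (-1).
Oxidation state = 0 − 1 − 1 − 1 = -3.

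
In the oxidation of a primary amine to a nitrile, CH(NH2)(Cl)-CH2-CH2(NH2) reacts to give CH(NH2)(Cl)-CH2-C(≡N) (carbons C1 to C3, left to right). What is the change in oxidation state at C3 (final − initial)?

Before: C3 has 1 bond to C, 2 bonds to H, 1 bond to N → oxidation state -1.
After: C3 has 1 bond to C, 3 bonds to N → oxidation state +3.
Δ = +3 − (-1) = +4, so this is an oxidation at C3.

+4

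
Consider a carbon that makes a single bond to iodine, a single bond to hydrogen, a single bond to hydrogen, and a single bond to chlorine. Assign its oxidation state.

Assign +1 per bond to O/N/halogen, −1 per bond to H or an electropositive element, and 0 per bond to carbon.
The carbon has one bond to H (-1), one bond to H (-1), one bond to Cl (+1), one bond to I (+1).
Oxidation state = -1 − 1 + 1 + 1 = 0.

0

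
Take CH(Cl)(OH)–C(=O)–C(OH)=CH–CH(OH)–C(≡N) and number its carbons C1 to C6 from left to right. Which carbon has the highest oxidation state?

Assign +1 per bond to O/N/halogen, −1 per bond to H or an electropositive element, and 0 per bond to carbon. Tallying each carbon:
C1: 1C, 1H, 1O, 1Cl → 0 − 1 + 1 + 1 = +1
C2: 2C, 2O → 0 + 2 = +2
C3: 3C, 1O → 0 + 1 = +1
C4: 3C, 1H → 0 − 1 = -1
C5: 2C, 1H, 1O → 0 − 1 + 1 = 0
C6: 1C, 3N → 0 + 3 = +3
The most oxidised carbon is C6 at +3.

C6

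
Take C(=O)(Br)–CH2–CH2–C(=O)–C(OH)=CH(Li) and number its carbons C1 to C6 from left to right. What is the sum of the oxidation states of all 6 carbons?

0

Assign +1 per bond to O/N/halogen, −1 per bond to H or an electropositive element, and 0 per bond to carbon. Tallying each carbon:
C1: 1C, 2O, 1Br → 0 + 2 + 1 = +3
C2: 2C, 2H → 0 − 2 = -2
C3: 2C, 2H → 0 − 2 = -2
C4: 2C, 2O → 0 + 2 = +2
C5: 3C, 1O → 0 + 1 = +1
C6: 2C, 1H, 1Li → 0 − 1 − 1 = -2
Sum = +3 − 2 − 2 + 2 + 1 − 2 = 0.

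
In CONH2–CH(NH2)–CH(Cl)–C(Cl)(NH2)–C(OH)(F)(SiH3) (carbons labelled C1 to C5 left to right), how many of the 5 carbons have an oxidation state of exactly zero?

2

Assign +1 per bond to O/N/halogen, −1 per bond to H or an electropositive element, and 0 per bond to carbon. Tallying each carbon:
C1: 1C, 2O, 1N → 0 + 2 + 1 = +3
C2: 2C, 1H, 1N → 0 − 1 + 1 = 0
C3: 2C, 1H, 1Cl → 0 − 1 + 1 = 0
C4: 2C, 1N, 1Cl → 0 + 1 + 1 = +2
C5: 1C, 1O, 1F, 1Si → 0 + 1 + 1 − 1 = +1
2 carbons (C2, C3) meet the condition.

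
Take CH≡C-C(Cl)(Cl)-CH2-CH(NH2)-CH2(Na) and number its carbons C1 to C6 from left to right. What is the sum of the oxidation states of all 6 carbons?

Tallying each carbon's bonds:
C1: 3C, 1H → 0 − 1 = -1
C2: 4C → 0 = 0
C3: 2C, 2Cl → 0 + 2 = +2
C4: 2C, 2H → 0 − 2 = -2
C5: 2C, 1H, 1N → 0 − 1 + 1 = 0
C6: 1C, 2H, 1Na → 0 − 2 − 1 = -3
Sum = -1 + 0 + 2 − 2 + 0 − 3 = -4.

-4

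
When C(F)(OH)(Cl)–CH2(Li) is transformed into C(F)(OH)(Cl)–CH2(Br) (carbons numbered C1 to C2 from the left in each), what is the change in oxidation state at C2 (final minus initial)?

Before: C2 has 1 bond to C, 2 bonds to H, 1 bond to Li → oxidation state -3.
After: C2 has 1 bond to C, 2 bonds to H, 1 bond to Br → oxidation state -1.
Δ = -1 − (-3) = +2, so this is an oxidation at C2.

+2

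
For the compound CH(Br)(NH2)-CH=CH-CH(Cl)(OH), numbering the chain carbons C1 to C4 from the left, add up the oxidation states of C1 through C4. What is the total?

0

Each bond to a more electronegative atom (O, N, halogen) counts +1, each bond to a less electronegative atom (H, metal, B, Si) counts −1, and each C–C bond counts 0. Tallying each carbon:
C1: 1C, 1H, 1N, 1Br → 0 − 1 + 1 + 1 = +1
C2: 3C, 1H → 0 − 1 = -1
C3: 3C, 1H → 0 − 1 = -1
C4: 1C, 1H, 1O, 1Cl → 0 − 1 + 1 + 1 = +1
Sum = +1 − 1 − 1 + 1 = 0.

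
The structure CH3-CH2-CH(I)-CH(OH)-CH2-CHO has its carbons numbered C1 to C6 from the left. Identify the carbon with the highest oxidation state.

C6

Assign +1 per bond to O/N/halogen, −1 per bond to H or an electropositive element, and 0 per bond to carbon. Tallying each carbon:
C1: 1C, 3H → 0 − 3 = -3
C2: 2C, 2H → 0 − 2 = -2
C3: 2C, 1H, 1I → 0 − 1 + 1 = 0
C4: 2C, 1H, 1O → 0 − 1 + 1 = 0
C5: 2C, 2H → 0 − 2 = -2
C6: 1C, 1H, 2O → 0 − 1 + 2 = +1
The most oxidised carbon is C6 at +1.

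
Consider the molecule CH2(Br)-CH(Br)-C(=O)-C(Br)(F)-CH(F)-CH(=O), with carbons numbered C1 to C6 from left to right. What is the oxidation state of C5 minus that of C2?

C5: 2C, 1H, 1F → 0 − 1 + 1 = 0
C2: 2C, 1H, 1Br → 0 − 1 + 1 = 0
Difference: 0 − (0) = 0.

0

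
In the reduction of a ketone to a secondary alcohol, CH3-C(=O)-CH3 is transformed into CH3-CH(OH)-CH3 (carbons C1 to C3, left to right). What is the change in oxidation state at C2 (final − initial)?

-2

Before: C2 has 2 bonds to C, 2 bonds to O → oxidation state +2.
After: C2 has 2 bonds to C, 1 bond to H, 1 bond to O → oxidation state 0.
Δ = 0 − (+2) = -2, so this is a reduction at C2.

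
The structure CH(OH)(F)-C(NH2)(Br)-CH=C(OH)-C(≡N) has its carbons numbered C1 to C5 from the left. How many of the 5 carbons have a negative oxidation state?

Count +1 for every bond to an atom more electronegative than carbon and −1 for every bond to one less electronegative; C–C bonds are 0. Tallying each carbon:
C1: 1C, 1H, 1O, 1F → 0 − 1 + 1 + 1 = +1
C2: 2C, 1N, 1Br → 0 + 1 + 1 = +2
C3: 3C, 1H → 0 − 1 = -1
C4: 3C, 1O → 0 + 1 = +1
C5: 1C, 3N → 0 + 3 = +3
1 carbon (C3) meets the condition.

1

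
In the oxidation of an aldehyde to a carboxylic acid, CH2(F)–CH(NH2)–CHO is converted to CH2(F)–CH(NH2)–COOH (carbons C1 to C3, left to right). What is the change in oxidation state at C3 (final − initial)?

Before: C3 has 1 bond to C, 1 bond to H, 2 bonds to O → oxidation state +1.
After: C3 has 1 bond to C, 3 bonds to O → oxidation state +3.
Δ = +3 − (+1) = +2, so this is an oxidation at C3.

+2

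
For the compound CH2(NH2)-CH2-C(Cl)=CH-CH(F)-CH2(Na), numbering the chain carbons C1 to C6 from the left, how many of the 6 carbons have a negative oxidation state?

4

Bonds to more-electronegative neighbours contribute +1 each, bonds to H or metals contribute −1 each, and C–C bonds contribute 0. Tallying each carbon:
C1: 1C, 2H, 1N → 0 − 2 + 1 = -1
C2: 2C, 2H → 0 − 2 = -2
C3: 3C, 1Cl → 0 + 1 = +1
C4: 3C, 1H → 0 − 1 = -1
C5: 2C, 1H, 1F → 0 − 1 + 1 = 0
C6: 1C, 2H, 1Na → 0 − 2 − 1 = -3
4 carbons (C1, C2, C4, C6) meet the condition.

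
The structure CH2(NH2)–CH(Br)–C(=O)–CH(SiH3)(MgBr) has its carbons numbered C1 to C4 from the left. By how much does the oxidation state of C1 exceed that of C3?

C1: 1C, 2H, 1N → 0 − 2 + 1 = -1
C3: 2C, 2O → 0 + 2 = +2
Difference: -1 − (+2) = -3.

-3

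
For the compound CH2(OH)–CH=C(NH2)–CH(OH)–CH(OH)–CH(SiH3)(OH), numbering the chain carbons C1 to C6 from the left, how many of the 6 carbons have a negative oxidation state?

3

Tallying each carbon's bonds:
C1: 1C, 2H, 1O → 0 − 2 + 1 = -1
C2: 3C, 1H → 0 − 1 = -1
C3: 3C, 1N → 0 + 1 = +1
C4: 2C, 1H, 1O → 0 − 1 + 1 = 0
C5: 2C, 1H, 1O → 0 − 1 + 1 = 0
C6: 1C, 1H, 1O, 1Si → 0 − 1 + 1 − 1 = -1
3 carbons (C1, C2, C6) meet the condition.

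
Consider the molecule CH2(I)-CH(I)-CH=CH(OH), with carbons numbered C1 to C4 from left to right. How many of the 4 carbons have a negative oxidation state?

2

Tallying each carbon's bonds:
C1: 1C, 2H, 1I → 0 − 2 + 1 = -1
C2: 2C, 1H, 1I → 0 − 1 + 1 = 0
C3: 3C, 1H → 0 − 1 = -1
C4: 2C, 1H, 1O → 0 − 1 + 1 = 0
2 carbons (C1, C3) meet the condition.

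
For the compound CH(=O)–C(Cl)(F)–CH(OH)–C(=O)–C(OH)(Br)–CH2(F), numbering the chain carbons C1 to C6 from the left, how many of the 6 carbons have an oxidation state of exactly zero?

1

Count +1 for every bond to an atom more electronegative than carbon and −1 for every bond to one less electronegative; C–C bonds are 0. Tallying each carbon:
C1: 1C, 1H, 2O → 0 − 1 + 2 = +1
C2: 2C, 1F, 1Cl → 0 + 1 + 1 = +2
C3: 2C, 1H, 1O → 0 − 1 + 1 = 0
C4: 2C, 2O → 0 + 2 = +2
C5: 2C, 1O, 1Br → 0 + 1 + 1 = +2
C6: 1C, 2H, 1F → 0 − 2 + 1 = -1
1 carbon (C3) meets the condition.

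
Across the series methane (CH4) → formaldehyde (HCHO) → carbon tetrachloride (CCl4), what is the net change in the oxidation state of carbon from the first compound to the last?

Carbon oxidation states along the series — methane: -4, formaldehyde: 0, carbon tetrachloride: +4.
Net change = +4 − (-4) = +8.

+8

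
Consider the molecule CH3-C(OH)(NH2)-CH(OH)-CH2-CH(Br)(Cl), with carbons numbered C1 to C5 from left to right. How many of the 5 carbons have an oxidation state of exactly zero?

1

Tallying each carbon's bonds:
C1: 1C, 3H → 0 − 3 = -3
C2: 2C, 1O, 1N → 0 + 1 + 1 = +2
C3: 2C, 1H, 1O → 0 − 1 + 1 = 0
C4: 2C, 2H → 0 − 2 = -2
C5: 1C, 1H, 1Cl, 1Br → 0 − 1 + 1 + 1 = +1
1 carbon (C3) meets the condition.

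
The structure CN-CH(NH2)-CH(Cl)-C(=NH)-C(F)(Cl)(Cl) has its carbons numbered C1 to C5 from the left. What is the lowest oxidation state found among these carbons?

0

Count +1 for every bond to an atom more electronegative than carbon and −1 for every bond to one less electronegative; C–C bonds are 0. Tallying each carbon:
C1: 1C, 3N → 0 + 3 = +3
C2: 2C, 1H, 1N → 0 − 1 + 1 = 0
C3: 2C, 1H, 1Cl → 0 − 1 + 1 = 0
C4: 2C, 2N → 0 + 2 = +2
C5: 1C, 1F, 2Cl → 0 + 1 + 2 = +3
The lowest value is 0.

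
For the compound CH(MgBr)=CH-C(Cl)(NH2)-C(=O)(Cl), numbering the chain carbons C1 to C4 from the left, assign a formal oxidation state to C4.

C4 has one bond to C (0), a double bond to O (2×+1 = +2), one bond to Cl (+1).
Oxidation state = 0 + 2 + 1 = +3.

+3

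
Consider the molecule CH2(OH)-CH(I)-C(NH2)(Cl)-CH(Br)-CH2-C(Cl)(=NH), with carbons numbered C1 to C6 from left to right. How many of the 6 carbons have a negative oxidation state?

Bonds to more-electronegative neighbours contribute +1 each, bonds to H or metals contribute −1 each, and C–C bonds contribute 0. Tallying each carbon:
C1: 1C, 2H, 1O → 0 − 2 + 1 = -1
C2: 2C, 1H, 1I → 0 − 1 + 1 = 0
C3: 2C, 1N, 1Cl → 0 + 1 + 1 = +2
C4: 2C, 1H, 1Br → 0 − 1 + 1 = 0
C5: 2C, 2H → 0 − 2 = -2
C6: 1C, 2N, 1Cl → 0 + 2 + 1 = +3
2 carbons (C1, C5) meet the condition.

2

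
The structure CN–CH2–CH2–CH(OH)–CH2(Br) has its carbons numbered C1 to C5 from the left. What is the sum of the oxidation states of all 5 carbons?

-2

Tallying each carbon's bonds:
C1: 1C, 3N → 0 + 3 = +3
C2: 2C, 2H → 0 − 2 = -2
C3: 2C, 2H → 0 − 2 = -2
C4: 2C, 1H, 1O → 0 − 1 + 1 = 0
C5: 1C, 2H, 1Br → 0 − 2 + 1 = -1
Sum = +3 − 2 − 2 + 0 − 1 = -2.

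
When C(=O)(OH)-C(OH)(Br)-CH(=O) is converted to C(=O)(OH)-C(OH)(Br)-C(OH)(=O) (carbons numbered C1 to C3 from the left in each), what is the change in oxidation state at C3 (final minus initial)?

Before: C3 has 1 bond to C, 1 bond to H, 2 bonds to O → oxidation state +1.
After: C3 has 1 bond to C, 3 bonds to O → oxidation state +3.
Δ = +3 − (+1) = +2, so this is an oxidation at C3.

+2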